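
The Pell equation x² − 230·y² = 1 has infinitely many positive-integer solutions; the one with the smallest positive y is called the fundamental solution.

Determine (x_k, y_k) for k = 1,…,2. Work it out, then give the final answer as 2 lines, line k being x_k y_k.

91 6
16561 1092

[15; 6,30] for √230; ℓ=2 ⇒ convergent index 1
step 0: (15, 1)  from 15·(1,0) + (0,1)
step 1: (91, 6)  from 6·(15,1) + (1,0)
fundamental: x₁=91, y₁=6  (since 8281 − 230·36 = 1)
n=2: (91,6)∘(91,6) = (91·91+230·6·6, 91·6+6·91) = (16561,1092)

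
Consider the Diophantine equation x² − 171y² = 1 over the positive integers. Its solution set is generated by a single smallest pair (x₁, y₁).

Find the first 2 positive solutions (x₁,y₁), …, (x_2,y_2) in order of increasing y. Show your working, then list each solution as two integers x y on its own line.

d=171: √d = [13; 13,26] (ℓ=2, even), read p_1/q_1
step 0: (13, 1)  from 13·(1,0) + (0,1)
step 1: (170, 13)  from 13·(13,1) + (1,0)
(x₁, y₁) = (170, 13);  170² − 171·13² = 1 ✓
(170+13√171)^2 = 57799 + 4420√171

170 13
57799 4420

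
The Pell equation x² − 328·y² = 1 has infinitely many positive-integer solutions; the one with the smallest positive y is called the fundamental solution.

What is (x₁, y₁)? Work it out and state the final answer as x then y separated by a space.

163 9

√328 → a₀=18, period (9,36); ℓ=2 even so k=1
k=0  a_k=18  p_k/q_k = 18/1
k=1  a_k=9  p_k/q_k = 163/9
→ (163, 9).  Check: 163²=26569, 328·9²=26568, difference 1.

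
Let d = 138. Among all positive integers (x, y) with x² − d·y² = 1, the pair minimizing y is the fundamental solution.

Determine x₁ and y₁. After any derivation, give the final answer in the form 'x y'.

47 4

d=138: √d = [11; 1,2,1,22] (ℓ=4, even), read p_3/q_3
step 0: (11, 1)  from 11·(1,0) + (0,1)
…
step 2: (35, 3)  from 2·(12,1) + (11,1)
step 3: (47, 4)  from 1·(35,3) + (12,1)
(x₁, y₁) = (47, 4);  47² − 138·4² = 1 ✓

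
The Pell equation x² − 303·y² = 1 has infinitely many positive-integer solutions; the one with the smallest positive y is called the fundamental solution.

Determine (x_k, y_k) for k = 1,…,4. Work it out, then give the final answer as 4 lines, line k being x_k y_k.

[17; 2,2,5,2,2,34] for √303; ℓ=6 ⇒ convergent index 5
i=0: a=17 ⇒ p=17, q=1
i=1: a=2 ⇒ p=35, q=2
…
i=3: a=5 ⇒ p=470, q=27
i=4: a=2 ⇒ p=1027, q=59
i=5: a=2 ⇒ p=2524, q=145
(x₁, y₁) = (2524, 145);  2524² − 303·145² = 1 ✓
(2524+145√303)^2 = 12741151 + 731960√303
(2524+145√303)^3 = 64317327724 + 3694933935√303
(2524+145√303)^4 = 324673857609601 + 18652025771920√303

2524 145
12741151 731960
64317327724 3694933935
324673857609601 18652025771920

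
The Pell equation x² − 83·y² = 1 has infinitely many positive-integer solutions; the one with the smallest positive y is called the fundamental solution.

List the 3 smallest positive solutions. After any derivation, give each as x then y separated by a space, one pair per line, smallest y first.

82 9
13447 1476
2205226 242055

[9; 9,18] for √83; ℓ=2 ⇒ convergent index 1
i=0: a=9 ⇒ p=9, q=1
i=1: a=9 ⇒ p=82, q=9
(x₁, y₁) = (82, 9);  82² − 83·9² = 1 ✓
(x_2, y_2) = (82·82 + 83·9·9, 82·9 + 9·82) = (13447, 1476)
(x_3, y_3) = (82·13447 + 83·9·1476, 82·1476 + 9·13447) = (2205226, 242055)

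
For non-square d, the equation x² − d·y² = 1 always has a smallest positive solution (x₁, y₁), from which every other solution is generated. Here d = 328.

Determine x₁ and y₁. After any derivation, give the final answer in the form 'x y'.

√328 = [18; 9,36, …], period ℓ=2 (even) → k=1
step 0: (18, 1)  from 18·(1,0) + (0,1)
step 1: (163, 9)  from 9·(18,1) + (1,0)
(x₁, y₁) = (163, 9);  163² − 328·9² = 1 ✓

163 9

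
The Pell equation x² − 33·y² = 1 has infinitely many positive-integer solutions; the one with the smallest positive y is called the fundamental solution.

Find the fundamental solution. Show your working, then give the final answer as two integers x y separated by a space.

23 4

[5; 1,2,1,10] for √33; ℓ=4 ⇒ convergent index 3
step 0: (5, 1)  from 5·(1,0) + (0,1)
step 1: (6, 1)  from 1·(5,1) + (1,0)
step 2: (17, 3)  from 2·(6,1) + (5,1)
step 3: (23, 4)  from 1·(17,3) + (6,1)
→ (23, 4).  Check: 23²=529, 33·4²=528, difference 1.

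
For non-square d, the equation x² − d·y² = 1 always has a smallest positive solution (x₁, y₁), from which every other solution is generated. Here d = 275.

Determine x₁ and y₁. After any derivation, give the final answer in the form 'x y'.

199 12

d=275: √d = [16; 1,1,2,1,1,32] (ℓ=6, even), read p_5/q_5
step 0: (16, 1)  from 16·(1,0) + (0,1)
step 1: (17, 1)  from 1·(16,1) + (1,0)
step 2: (33, 2)  from 1·(17,1) + (16,1)
…
step 4: (116, 7)  from 1·(83,5) + (33,2)
step 5: (199, 12)  from 1·(116,7) + (83,5)
fundamental: x₁=199, y₁=12  (since 39601 − 275·144 = 1)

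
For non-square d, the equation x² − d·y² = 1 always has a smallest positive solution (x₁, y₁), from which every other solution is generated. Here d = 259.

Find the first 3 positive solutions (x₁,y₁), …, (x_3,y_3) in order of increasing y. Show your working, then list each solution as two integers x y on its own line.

847225 52644
1435580401249 89202625800
2432519210895520825 151149389286757356

[16; 10,1,2,3,4,3,2,1,10,32] for √259; ℓ=10 ⇒ convergent index 9
a_0=16:  p_0=16·1+0=16,  q_0=16·0+1=1
a_1=10:  p_1=10·16+1=161,  q_1=10·1+0=10
a_2=1:  p_2=1·161+16=177,  q_2=1·10+1=11
a_3=2:  p_3=2·177+161=515,  q_3=2·11+10=32
a_4=3:  p_4=3·515+177=1722,  q_4=3·32+11=107
a_5=4:  p_5=4·1722+515=7403,  q_5=4·107+32=460
a_6=3:  p_6=3·7403+1722=23931,  q_6=3·460+107=1487
…
a_8=1:  p_8=1·55265+23931=79196,  q_8=1·3434+1487=4921
a_9=10:  p_9=10·79196+55265=847225,  q_9=10·4921+3434=52644
→ (847225, 52644).  Check: 847225²=717790200625, 259·52644²=717790200624, difference 1.
(847225+52644√259)^2 = 1435580401249 + 89202625800√259
(847225+52644√259)^3 = 2432519210895520825 + 151149389286757356√259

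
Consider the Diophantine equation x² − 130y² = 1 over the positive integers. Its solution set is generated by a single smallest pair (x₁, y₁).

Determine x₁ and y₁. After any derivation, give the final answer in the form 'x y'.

6499 570

d=130: √d = [11; 2,2,22] (ℓ=3, odd), read p_5/q_5
i=0: a=11 ⇒ p=11, q=1
i=1: a=2 ⇒ p=23, q=2
i=2: a=2 ⇒ p=57, q=5
i=3: a=22 ⇒ p=1277, q=112
i=4: a=2 ⇒ p=2611, q=229
i=5: a=2 ⇒ p=6499, q=570
fundamental: x₁=6499, y₁=570  (since 42237001 − 130·324900 = 1)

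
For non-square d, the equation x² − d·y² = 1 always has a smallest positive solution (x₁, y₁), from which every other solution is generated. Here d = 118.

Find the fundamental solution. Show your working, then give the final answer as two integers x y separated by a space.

[10; 1,6,3,2,10,2,3,6,1,20] for √118; ℓ=10 ⇒ convergent index 9
a_0=10:  p_0=10·1+0=10,  q_0=10·0+1=1
…
a_2=6:  p_2=6·11+10=76,  q_2=6·1+1=7
a_3=3:  p_3=3·76+11=239,  q_3=3·7+1=22
…
a_8=6:  p_8=6·42115+12112=264802,  q_8=6·3877+1115=24377
a_9=1:  p_9=1·264802+42115=306917,  q_9=1·24377+3877=28254
(x₁, y₁) = (306917, 28254);  306917² − 118·28254² = 1 ✓

306917 28254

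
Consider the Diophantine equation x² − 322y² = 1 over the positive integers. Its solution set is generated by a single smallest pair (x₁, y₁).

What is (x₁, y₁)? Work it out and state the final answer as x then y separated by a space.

323 18

√322 = [17; 1,16,1,34, …], period ℓ=4 (even) → k=3
k=0  a_k=17  p_k/q_k = 17/1
k=1  a_k=1  p_k/q_k = 18/1
k=2  a_k=16  p_k/q_k = 305/17
k=3  a_k=1  p_k/q_k = 323/18
fundamental: x₁=323, y₁=18  (since 104329 − 322·324 = 1)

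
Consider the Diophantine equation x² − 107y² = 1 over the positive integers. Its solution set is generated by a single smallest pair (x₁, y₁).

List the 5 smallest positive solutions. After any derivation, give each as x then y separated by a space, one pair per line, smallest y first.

962 93
1850887 178932
3561105626 344265075
6851565373537 662365825368
13182408217579562 1274391503742957

√107 → a₀=10, period (2,1,9,1,2,20); ℓ=6 even so k=5
step 0: (10, 1)  from 10·(1,0) + (0,1)
…
step 2: (31, 3)  from 1·(21,2) + (10,1)
…
step 4: (331, 32)  from 1·(300,29) + (31,3)
step 5: (962, 93)  from 2·(331,32) + (300,29)
fundamental: x₁=962, y₁=93  (since 925444 − 107·8649 = 1)
k=2:  x_2 = 962·962+107·93·93 = 1850887,  y_2 = 962·93+93·962 = 178932
k=3:  x_3 = 962·1850887+107·93·178932 = 3561105626,  y_3 = 962·178932+93·1850887 = 344265075
k=4:  x_4 = 962·3561105626+107·93·344265075 = 6851565373537,  y_4 = 962·344265075+93·3561105626 = 662365825368
k=5:  x_5 = 962·6851565373537+107·93·662365825368 = 13182408217579562,  y_5 = 962·662365825368+93·6851565373537 = 1274391503742957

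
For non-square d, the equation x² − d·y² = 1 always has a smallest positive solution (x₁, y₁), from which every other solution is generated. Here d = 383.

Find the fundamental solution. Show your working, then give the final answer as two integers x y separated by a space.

[19; 1,1,3,19,3,1,1,38] for √383; ℓ=8 ⇒ convergent index 7
k=0  a_k=19  p_k/q_k = 19/1
k=1  a_k=1  p_k/q_k = 20/1
k=2  a_k=1  p_k/q_k = 39/2
…
k=4  a_k=19  p_k/q_k = 2642/135
…
k=6  a_k=1  p_k/q_k = 10705/547
k=7  a_k=1  p_k/q_k = 18768/959
→ (18768, 959).  Check: 18768²=352237824, 383·959²=352237823, difference 1.

18768 959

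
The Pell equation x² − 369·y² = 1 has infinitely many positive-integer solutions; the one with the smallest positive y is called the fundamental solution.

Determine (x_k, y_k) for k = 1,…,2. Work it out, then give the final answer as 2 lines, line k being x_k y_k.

8396801 437120
141012534067201 7340819306240

d=369: √d = [19; 4,1,3,2,7,4,7,2,3,1,4,38] (ℓ=12, even), read p_11/q_11
k=0  a_k=19  p_k/q_k = 19/1
k=1  a_k=4  p_k/q_k = 77/4
k=2  a_k=1  p_k/q_k = 96/5
k=3  a_k=3  p_k/q_k = 365/19
k=4  a_k=2  p_k/q_k = 826/43
…
k=7  a_k=7  p_k/q_k = 184045/9581
k=8  a_k=2  p_k/q_k = 393504/20485
k=9  a_k=3  p_k/q_k = 1364557/71036
k=10  a_k=1  p_k/q_k = 1758061/91521
k=11  a_k=4  p_k/q_k = 8396801/437120
(x₁, y₁) = (8396801, 437120);  8396801² − 369·437120² = 1 ✓
n=2: (8396801,437120)∘(8396801,437120) = (8396801·8396801+369·437120·437120, 8396801·437120+437120·8396801) = (141012534067201,7340819306240)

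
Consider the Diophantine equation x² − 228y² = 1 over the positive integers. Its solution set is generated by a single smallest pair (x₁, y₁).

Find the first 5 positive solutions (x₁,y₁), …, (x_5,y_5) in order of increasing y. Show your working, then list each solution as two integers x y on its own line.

[15; 10,30] for √228; ℓ=2 ⇒ convergent index 1
k=0  a_k=15  p_k/q_k = 15/1
k=1  a_k=10  p_k/q_k = 151/10
(x₁, y₁) = (151, 10);  151² − 228·10² = 1 ✓
n=2: (151,10)∘(151,10) = (151·151+228·10·10, 151·10+10·151) = (45601,3020)
n=3: (45601,3020)∘(151,10) = (151·45601+228·10·3020, 151·3020+10·45601) = (13771351,912030)
n=4: (13771351,912030)∘(151,10) = (151·13771351+228·10·912030, 151·912030+10·13771351) = (4158902401,275430040)
n=5: (4158902401,275430040)∘(151,10) = (151·4158902401+228·10·275430040, 151·275430040+10·4158902401) = (1255974753751,83178960050)

151 10
45601 3020
13771351 912030
4158902401 275430040
1255974753751 83178960050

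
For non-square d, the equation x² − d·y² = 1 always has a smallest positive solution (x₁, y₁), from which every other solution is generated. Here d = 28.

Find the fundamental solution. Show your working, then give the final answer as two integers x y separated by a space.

[5; 3,2,3,10] for √28; ℓ=4 ⇒ convergent index 3
a_0=5:  p_0=5·1+0=5,  q_0=5·0+1=1
a_1=3:  p_1=3·5+1=16,  q_1=3·1+0=3
a_2=2:  p_2=2·16+5=37,  q_2=2·3+1=7
a_3=3:  p_3=3·37+16=127,  q_3=3·7+3=24
(x₁, y₁) = (127, 24);  127² − 28·24² = 1 ✓

127 24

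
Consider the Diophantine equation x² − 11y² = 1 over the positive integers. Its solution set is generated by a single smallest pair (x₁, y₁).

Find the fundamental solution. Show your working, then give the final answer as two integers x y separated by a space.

10 3

[3; 3,6] for √11; ℓ=2 ⇒ convergent index 1
a_0=3:  p_0=3·1+0=3,  q_0=3·0+1=1
a_1=3:  p_1=3·3+1=10,  q_1=3·1+0=3
fundamental: x₁=10, y₁=3  (since 100 − 11·9 = 1)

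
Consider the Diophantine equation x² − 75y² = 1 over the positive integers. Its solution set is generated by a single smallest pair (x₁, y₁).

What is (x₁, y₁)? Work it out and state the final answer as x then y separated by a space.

√75 → a₀=8, period (1,1,1,16); ℓ=4 even so k=3
i=0: a=8 ⇒ p=8, q=1
i=1: a=1 ⇒ p=9, q=1
i=2: a=1 ⇒ p=17, q=2
i=3: a=1 ⇒ p=26, q=3
(x₁, y₁) = (26, 3);  26² − 75·3² = 1 ✓

26 3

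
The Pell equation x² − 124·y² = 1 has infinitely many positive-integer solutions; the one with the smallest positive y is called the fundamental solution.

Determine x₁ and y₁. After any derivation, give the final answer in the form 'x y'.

d=124: √d = [11; 7,2,1,1,1,…,2,7,22] (ℓ=16, even), read p_15/q_15
k=0  a_k=11  p_k/q_k = 11/1
k=1  a_k=7  p_k/q_k = 78/7
k=2  a_k=2  p_k/q_k = 167/15
k=3  a_k=1  p_k/q_k = 245/22
…
k=5  a_k=1  p_k/q_k = 657/59
k=6  a_k=3  p_k/q_k = 2383/214
k=7  a_k=1  p_k/q_k = 3040/273
k=8  a_k=4  p_k/q_k = 14543/1306
k=9  a_k=1  p_k/q_k = 17583/1579
k=10  a_k=3  p_k/q_k = 67292/6043
k=11  a_k=1  p_k/q_k = 84875/7622
k=12  a_k=1  p_k/q_k = 152167/13665
k=13  a_k=1  p_k/q_k = 237042/21287
k=14  a_k=2  p_k/q_k = 626251/56239
k=15  a_k=7  p_k/q_k = 4620799/414960
(x₁, y₁) = (4620799, 414960);  4620799² − 124·414960² = 1 ✓

4620799 414960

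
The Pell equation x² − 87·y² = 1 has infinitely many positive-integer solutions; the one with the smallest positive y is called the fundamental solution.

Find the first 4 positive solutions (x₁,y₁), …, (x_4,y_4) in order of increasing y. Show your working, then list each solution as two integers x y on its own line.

[9; 3,18] for √87; ℓ=2 ⇒ convergent index 1
k=0  a_k=9  p_k/q_k = 9/1
k=1  a_k=3  p_k/q_k = 28/3
(x₁, y₁) = (28, 3);  28² − 87·3² = 1 ✓
n=2: (28,3)∘(28,3) = (28·28+87·3·3, 28·3+3·28) = (1567,168)
n=3: (1567,168)∘(28,3) = (28·1567+87·3·168, 28·168+3·1567) = (87724,9405)
n=4: (87724,9405)∘(28,3) = (28·87724+87·3·9405, 28·9405+3·87724) = (4910977,526512)

28 3
1567 168
87724 9405
4910977 526512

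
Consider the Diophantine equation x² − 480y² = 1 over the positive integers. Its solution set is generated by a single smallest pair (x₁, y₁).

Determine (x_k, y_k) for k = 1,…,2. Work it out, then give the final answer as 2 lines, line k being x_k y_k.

241 11
116161 5302

d=480: √d = [21; 1,9,1,42] (ℓ=4, even), read p_3/q_3
a_0=21:  p_0=21·1+0=21,  q_0=21·0+1=1
…
a_2=9:  p_2=9·22+21=219,  q_2=9·1+1=10
a_3=1:  p_3=1·219+22=241,  q_3=1·10+1=11
fundamental: x₁=241, y₁=11  (since 58081 − 480·121 = 1)
(x_2, y_2) = (241·241 + 480·11·11, 241·11 + 11·241) = (116161, 5302)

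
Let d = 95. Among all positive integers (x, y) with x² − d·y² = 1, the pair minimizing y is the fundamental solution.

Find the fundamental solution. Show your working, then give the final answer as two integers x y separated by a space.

39 4

√95 = [9; 1,2,1,18, …], period ℓ=4 (even) → k=3
i=0: a=9 ⇒ p=9, q=1
i=1: a=1 ⇒ p=10, q=1
i=2: a=2 ⇒ p=29, q=3
i=3: a=1 ⇒ p=39, q=4
(x₁, y₁) = (39, 4);  39² − 95·4² = 1 ✓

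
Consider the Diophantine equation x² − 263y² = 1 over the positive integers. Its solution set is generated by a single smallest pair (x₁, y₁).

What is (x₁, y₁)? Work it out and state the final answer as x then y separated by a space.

√263 = [16; 4,1,1,1,1,15,1,1,1,1,4,32, …], period ℓ=12 (even) → k=11
a_0=16:  p_0=16·1+0=16,  q_0=16·0+1=1
…
a_3=1:  p_3=1·81+65=146,  q_3=1·5+4=9
…
a_5=1:  p_5=1·227+146=373,  q_5=1·14+9=23
…
a_7=1:  p_7=1·5822+373=6195,  q_7=1·359+23=382
…
a_9=1:  p_9=1·12017+6195=18212,  q_9=1·741+382=1123
a_10=1:  p_10=1·18212+12017=30229,  q_10=1·1123+741=1864
a_11=4:  p_11=4·30229+18212=139128,  q_11=4·1864+1123=8579
(x₁, y₁) = (139128, 8579);  139128² − 263·8579² = 1 ✓

139128 8579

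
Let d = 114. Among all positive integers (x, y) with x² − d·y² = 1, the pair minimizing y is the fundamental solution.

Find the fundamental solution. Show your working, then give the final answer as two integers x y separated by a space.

1025 96

√114 = [10; 1,2,10,2,1,20, …], period ℓ=6 (even) → k=5
step 0: (10, 1)  from 10·(1,0) + (0,1)
…
step 2: (32, 3)  from 2·(11,1) + (10,1)
step 3: (331, 31)  from 10·(32,3) + (11,1)
step 4: (694, 65)  from 2·(331,31) + (32,3)
step 5: (1025, 96)  from 1·(694,65) + (331,31)
fundamental: x₁=1025, y₁=96  (since 1050625 − 114·9216 = 1)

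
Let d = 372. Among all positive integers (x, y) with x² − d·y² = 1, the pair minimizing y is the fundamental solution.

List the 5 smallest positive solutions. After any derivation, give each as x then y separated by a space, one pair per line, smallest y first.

12151 630
295293601 15310260
7176225079351 372069937890
174396621583094401 9042043615292520
4238186690536135053751 219739743566768883150

√372 = [19; 3,2,12,2,3,38, …], period ℓ=6 (even) → k=5
step 0: (19, 1)  from 19·(1,0) + (0,1)
…
step 2: (135, 7)  from 2·(58,3) + (19,1)
step 3: (1678, 87)  from 12·(135,7) + (58,3)
step 4: (3491, 181)  from 2·(1678,87) + (135,7)
step 5: (12151, 630)  from 3·(3491,181) + (1678,87)
→ (12151, 630).  Check: 12151²=147646801, 372·630²=147646800, difference 1.
n=2: (12151,630)∘(12151,630) = (12151·12151+372·630·630, 12151·630+630·12151) = (295293601,15310260)
n=3: (295293601,15310260)∘(12151,630) = (12151·295293601+372·630·15310260, 12151·15310260+630·295293601) = (7176225079351,372069937890)
n=4: (7176225079351,372069937890)∘(12151,630) = (12151·7176225079351+372·630·372069937890, 12151·372069937890+630·7176225079351) = (174396621583094401,9042043615292520)
n=5: (174396621583094401,9042043615292520)∘(12151,630) = (12151·174396621583094401+372·630·9042043615292520, 12151·9042043615292520+630·174396621583094401) = (4238186690536135053751,219739743566768883150)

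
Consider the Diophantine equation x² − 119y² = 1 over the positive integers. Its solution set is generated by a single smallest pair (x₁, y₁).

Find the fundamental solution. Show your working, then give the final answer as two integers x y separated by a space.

√119 → a₀=10, period (1,9,1,20); ℓ=4 even so k=3
step 0: (10, 1)  from 10·(1,0) + (0,1)
step 1: (11, 1)  from 1·(10,1) + (1,0)
step 2: (109, 10)  from 9·(11,1) + (10,1)
step 3: (120, 11)  from 1·(109,10) + (11,1)
→ (120, 11).  Check: 120²=14400, 119·11²=14399, difference 1.

120 11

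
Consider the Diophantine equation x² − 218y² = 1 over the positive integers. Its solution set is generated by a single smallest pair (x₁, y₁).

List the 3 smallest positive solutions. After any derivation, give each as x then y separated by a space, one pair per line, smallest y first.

√218 = [14; 1,3,3,1,28, …], period ℓ=5 (odd) → k=9
a_0=14:  p_0=14·1+0=14,  q_0=14·0+1=1
a_1=1:  p_1=1·14+1=15,  q_1=1·1+0=1
…
a_3=3:  p_3=3·59+15=192,  q_3=3·4+1=13
…
a_5=28:  p_5=28·251+192=7220,  q_5=28·17+13=489
a_6=1:  p_6=1·7220+251=7471,  q_6=1·489+17=506
a_7=3:  p_7=3·7471+7220=29633,  q_7=3·506+489=2007
a_8=3:  p_8=3·29633+7471=96370,  q_8=3·2007+506=6527
a_9=1:  p_9=1·96370+29633=126003,  q_9=1·6527+2007=8534
→ (126003, 8534).  Check: 126003²=15876756009, 218·8534²=15876756008, difference 1.
n=2: (126003,8534)∘(126003,8534) = (126003·126003+218·8534·8534, 126003·8534+8534·126003) = (31753512017,2150619204)
n=3: (31753512017,2150619204)∘(126003,8534) = (126003·31753512017+218·8534·2150619204, 126003·2150619204+8534·31753512017) = (8002075549230099,541968943114690)

126003 8534
31753512017 2150619204
8002075549230099 541968943114690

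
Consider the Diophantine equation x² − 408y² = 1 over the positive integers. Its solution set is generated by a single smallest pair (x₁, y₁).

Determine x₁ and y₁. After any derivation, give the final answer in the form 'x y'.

[20; 5,40] for √408; ℓ=2 ⇒ convergent index 1
step 0: (20, 1)  from 20·(1,0) + (0,1)
step 1: (101, 5)  from 5·(20,1) + (1,0)
→ (101, 5).  Check: 101²=10201, 408·5²=10200, difference 1.

101 5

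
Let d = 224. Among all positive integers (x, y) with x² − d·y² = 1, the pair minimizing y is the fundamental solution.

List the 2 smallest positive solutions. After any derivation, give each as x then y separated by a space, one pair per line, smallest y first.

15 1
449 30

√224 = [14; 1,28, …], period ℓ=2 (even) → k=1
a_0=14:  p_0=14·1+0=14,  q_0=14·0+1=1
a_1=1:  p_1=1·14+1=15,  q_1=1·1+0=1
(x₁, y₁) = (15, 1);  15² − 224·1² = 1 ✓
k=2:  x_2 = 15·15+224·1·1 = 449,  y_2 = 15·1+1·15 = 30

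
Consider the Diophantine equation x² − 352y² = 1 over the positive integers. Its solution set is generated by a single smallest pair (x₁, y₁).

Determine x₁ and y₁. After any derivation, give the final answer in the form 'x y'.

[18; 1,3,5,9,5,3,1,36] for √352; ℓ=8 ⇒ convergent index 7
step 0: (18, 1)  from 18·(1,0) + (0,1)
…
step 2: (75, 4)  from 3·(19,1) + (18,1)
step 3: (394, 21)  from 5·(75,4) + (19,1)
…
step 6: (59118, 3151)  from 3·(18499,986) + (3621,193)
step 7: (77617, 4137)  from 1·(59118,3151) + (18499,986)
fundamental: x₁=77617, y₁=4137  (since 6024398689 − 352·17114769 = 1)

77617 4137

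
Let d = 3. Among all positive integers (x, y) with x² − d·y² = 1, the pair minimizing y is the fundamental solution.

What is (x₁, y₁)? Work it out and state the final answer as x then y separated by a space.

2 1

d=3: √d = [1; 1,2] (ℓ=2, even), read p_1/q_1
step 0: (1, 1)  from 1·(1,0) + (0,1)
step 1: (2, 1)  from 1·(1,1) + (1,0)
fundamental: x₁=2, y₁=1  (since 4 − 3·1 = 1)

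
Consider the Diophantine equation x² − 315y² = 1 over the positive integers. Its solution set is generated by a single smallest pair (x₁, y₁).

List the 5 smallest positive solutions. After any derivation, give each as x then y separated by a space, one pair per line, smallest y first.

√315 = [17; 1,2,1,34, …], period ℓ=4 (even) → k=3
a_0=17:  p_0=17·1+0=17,  q_0=17·0+1=1
a_1=1:  p_1=1·17+1=18,  q_1=1·1+0=1
a_2=2:  p_2=2·18+17=53,  q_2=2·1+1=3
a_3=1:  p_3=1·53+18=71,  q_3=1·3+1=4
(x₁, y₁) = (71, 4);  71² − 315·4² = 1 ✓
n=2: (71,4)∘(71,4) = (71·71+315·4·4, 71·4+4·71) = (10081,568)
n=3: (10081,568)∘(71,4) = (71·10081+315·4·568, 71·568+4·10081) = (1431431,80652)
n=4: (1431431,80652)∘(71,4) = (71·1431431+315·4·80652, 71·80652+4·1431431) = (203253121,11452016)
n=5: (203253121,11452016)∘(71,4) = (71·203253121+315·4·11452016, 71·11452016+4·203253121) = (28860511751,1626105620)

71 4
10081 568
1431431 80652
203253121 11452016
28860511751 1626105620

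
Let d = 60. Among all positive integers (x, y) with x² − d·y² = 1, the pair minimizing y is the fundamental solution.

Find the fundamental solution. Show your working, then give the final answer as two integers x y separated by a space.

d=60: √d = [7; 1,2,1,14] (ℓ=4, even), read p_3/q_3
step 0: (7, 1)  from 7·(1,0) + (0,1)
step 1: (8, 1)  from 1·(7,1) + (1,0)
step 2: (23, 3)  from 2·(8,1) + (7,1)
step 3: (31, 4)  from 1·(23,3) + (8,1)
(x₁, y₁) = (31, 4);  31² − 60·4² = 1 ✓

31 4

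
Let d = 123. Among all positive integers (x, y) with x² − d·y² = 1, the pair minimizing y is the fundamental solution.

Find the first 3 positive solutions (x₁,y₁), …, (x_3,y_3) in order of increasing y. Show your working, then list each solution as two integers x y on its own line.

d=123: √d = [11; 11,22] (ℓ=2, even), read p_1/q_1
i=0: a=11 ⇒ p=11, q=1
i=1: a=11 ⇒ p=122, q=11
fundamental: x₁=122, y₁=11  (since 14884 − 123·121 = 1)
n=2: (122,11)∘(122,11) = (122·122+123·11·11, 122·11+11·122) = (29767,2684)
n=3: (29767,2684)∘(122,11) = (122·29767+123·11·2684, 122·2684+11·29767) = (7263026,654885)

122 11
29767 2684
7263026 654885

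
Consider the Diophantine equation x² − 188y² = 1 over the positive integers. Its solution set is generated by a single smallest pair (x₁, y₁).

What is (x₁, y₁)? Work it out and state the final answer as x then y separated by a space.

4607 336

d=188: √d = [13; 1,2,2,6,2,2,1,26] (ℓ=8, even), read p_7/q_7
step 0: (13, 1)  from 13·(1,0) + (0,1)
step 1: (14, 1)  from 1·(13,1) + (1,0)
step 2: (41, 3)  from 2·(14,1) + (13,1)
step 3: (96, 7)  from 2·(41,3) + (14,1)
step 4: (617, 45)  from 6·(96,7) + (41,3)
step 5: (1330, 97)  from 2·(617,45) + (96,7)
step 6: (3277, 239)  from 2·(1330,97) + (617,45)
step 7: (4607, 336)  from 1·(3277,239) + (1330,97)
→ (4607, 336).  Check: 4607²=21224449, 188·336²=21224448, difference 1.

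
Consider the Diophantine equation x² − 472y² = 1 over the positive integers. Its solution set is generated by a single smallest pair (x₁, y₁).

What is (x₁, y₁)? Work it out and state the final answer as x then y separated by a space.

[21; 1,2,1,1,1,…,2,1,42] for √472; ℓ=14 ⇒ convergent index 13
step 0: (21, 1)  from 21·(1,0) + (0,1)
…
step 9: (30003, 1381)  from 1·(24224,1115) + (5779,266)
step 10: (54227, 2496)  from 1·(30003,1381) + (24224,1115)
step 11: (84230, 3877)  from 1·(54227,2496) + (30003,1381)
step 12: (222687, 10250)  from 2·(84230,3877) + (54227,2496)
step 13: (306917, 14127)  from 1·(222687,10250) + (84230,3877)
fundamental: x₁=306917, y₁=14127  (since 94198044889 − 472·199572129 = 1)

306917 14127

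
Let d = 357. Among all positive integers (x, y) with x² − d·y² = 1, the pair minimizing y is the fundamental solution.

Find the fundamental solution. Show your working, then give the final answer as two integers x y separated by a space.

3401 180

√357 = [18; 1,8,2,8,1,36, …], period ℓ=6 (even) → k=5
step 0: (18, 1)  from 18·(1,0) + (0,1)
step 1: (19, 1)  from 1·(18,1) + (1,0)
…
step 4: (3042, 161)  from 8·(359,19) + (170,9)
step 5: (3401, 180)  from 1·(3042,161) + (359,19)
→ (3401, 180).  Check: 3401²=11566801, 357·180²=11566800, difference 1.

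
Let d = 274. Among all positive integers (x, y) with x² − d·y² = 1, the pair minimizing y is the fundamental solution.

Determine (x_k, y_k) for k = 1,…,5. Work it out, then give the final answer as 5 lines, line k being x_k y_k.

3959299 239190
31352097142801 1894049455620
248264653730785753699 14998216231173381570
1965907990503261255572251201 118764845051735182903983240
15567235081782895307198186429982499 940451064496965117656884702915950

d=274: √d = [16; 1,1,4,4,1,1,32] (ℓ=7, odd), read p_13/q_13
i=0: a=16 ⇒ p=16, q=1
…
i=2: a=1 ⇒ p=33, q=2
…
i=4: a=4 ⇒ p=629, q=38
i=5: a=1 ⇒ p=778, q=47
i=6: a=1 ⇒ p=1407, q=85
i=7: a=32 ⇒ p=45802, q=2767
i=8: a=1 ⇒ p=47209, q=2852
i=9: a=1 ⇒ p=93011, q=5619
i=10: a=4 ⇒ p=419253, q=25328
i=11: a=4 ⇒ p=1770023, q=106931
i=12: a=1 ⇒ p=2189276, q=132259
i=13: a=1 ⇒ p=3959299, q=239190
→ (3959299, 239190).  Check: 3959299²=15676048571401, 274·239190²=15676048571400, difference 1.
(3959299+239190√274)^2 = 31352097142801 + 1894049455620√274
(3959299+239190√274)^3 = 248264653730785753699 + 14998216231173381570√274
(3959299+239190√274)^4 = 1965907990503261255572251201 + 118764845051735182903983240√274
(3959299+239190√274)^5 = 15567235081782895307198186429982499 + 940451064496965117656884702915950√274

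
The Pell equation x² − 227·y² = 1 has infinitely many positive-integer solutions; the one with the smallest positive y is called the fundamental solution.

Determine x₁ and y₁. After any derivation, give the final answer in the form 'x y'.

226 15

d=227: √d = [15; 15,30] (ℓ=2, even), read p_1/q_1
a_0=15:  p_0=15·1+0=15,  q_0=15·0+1=1
a_1=15:  p_1=15·15+1=226,  q_1=15·1+0=15
fundamental: x₁=226, y₁=15  (since 51076 − 227·225 = 1)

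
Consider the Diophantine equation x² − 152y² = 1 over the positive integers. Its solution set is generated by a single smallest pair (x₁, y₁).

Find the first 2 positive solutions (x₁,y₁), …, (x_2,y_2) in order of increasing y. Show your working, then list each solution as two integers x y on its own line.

√152 = [12; 3,24, …], period ℓ=2 (even) → k=1
step 0: (12, 1)  from 12·(1,0) + (0,1)
step 1: (37, 3)  from 3·(12,1) + (1,0)
fundamental: x₁=37, y₁=3  (since 1369 − 152·9 = 1)
(x_2, y_2) = (37·37 + 152·3·3, 37·3 + 3·37) = (2737, 222)

37 3
2737 222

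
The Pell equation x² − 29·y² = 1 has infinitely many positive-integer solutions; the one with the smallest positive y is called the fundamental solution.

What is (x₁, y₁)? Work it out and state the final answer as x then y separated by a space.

9801 1820

[5; 2,1,1,2,10] for √29; ℓ=5 ⇒ convergent index 9
k=0  a_k=5  p_k/q_k = 5/1
…
k=2  a_k=1  p_k/q_k = 16/3
k=3  a_k=1  p_k/q_k = 27/5
…
k=5  a_k=10  p_k/q_k = 727/135
k=6  a_k=2  p_k/q_k = 1524/283
k=7  a_k=1  p_k/q_k = 2251/418
k=8  a_k=1  p_k/q_k = 3775/701
k=9  a_k=2  p_k/q_k = 9801/1820
(x₁, y₁) = (9801, 1820);  9801² − 29·1820² = 1 ✓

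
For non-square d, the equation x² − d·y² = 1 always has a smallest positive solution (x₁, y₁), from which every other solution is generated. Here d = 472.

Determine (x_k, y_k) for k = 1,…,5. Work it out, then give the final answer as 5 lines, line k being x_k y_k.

306917 14127
188396089777 8671632918
115643925371868101 5322943120573485
70986173286526887819457 3267403467465432958572
43573726693046301732396700037 2005643340042853631571511563

√472 = [21; 1,2,1,1,1,…,2,1,42, …], period ℓ=14 (even) → k=13
a_0=21:  p_0=21·1+0=21,  q_0=21·0+1=1
…
a_4=1:  p_4=1·87+65=152,  q_4=1·4+3=7
a_5=1:  p_5=1·152+87=239,  q_5=1·7+4=11
…
a_7=5:  p_7=5·1108+239=5779,  q_7=5·51+11=266
a_8=4:  p_8=4·5779+1108=24224,  q_8=4·266+51=1115
…
a_10=1:  p_10=1·30003+24224=54227,  q_10=1·1381+1115=2496
a_11=1:  p_11=1·54227+30003=84230,  q_11=1·2496+1381=3877
a_12=2:  p_12=2·84230+54227=222687,  q_12=2·3877+2496=10250
a_13=1:  p_13=1·222687+84230=306917,  q_13=1·10250+3877=14127
fundamental: x₁=306917, y₁=14127  (since 94198044889 − 472·199572129 = 1)
(x_2, y_2) = (306917·306917 + 472·14127·14127, 306917·14127 + 14127·306917) = (188396089777, 8671632918)
(x_3, y_3) = (306917·188396089777 + 472·14127·8671632918, 306917·8671632918 + 14127·188396089777) = (115643925371868101, 5322943120573485)
(x_4, y_4) = (306917·115643925371868101 + 472·14127·5322943120573485, 306917·5322943120573485 + 14127·115643925371868101) = (70986173286526887819457, 3267403467465432958572)
(x_5, y_5) = (306917·70986173286526887819457 + 472·14127·3267403467465432958572, 306917·3267403467465432958572 + 14127·70986173286526887819457) = (43573726693046301732396700037, 2005643340042853631571511563)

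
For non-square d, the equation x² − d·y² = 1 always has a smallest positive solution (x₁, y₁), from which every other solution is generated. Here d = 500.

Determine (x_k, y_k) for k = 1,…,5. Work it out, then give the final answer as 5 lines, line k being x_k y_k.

930249 41602
1730726404001 77400437796
3220013013190122249 144003359718540806
5990827771012465337616001 267917962749548332043592
11145923086309929722690704506249 498460833859465169310720288010

√500 → a₀=22, period (2,1,3,2,1,…,1,2,44); ℓ=14 even so k=13
step 0: (22, 1)  from 22·(1,0) + (0,1)
step 1: (45, 2)  from 2·(22,1) + (1,0)
…
step 7: (14445, 646)  from 10·(1364,61) + (805,36)
…
step 12: (335522, 15005)  from 1·(259205,11592) + (76317,3413)
step 13: (930249, 41602)  from 2·(335522,15005) + (259205,11592)
fundamental: x₁=930249, y₁=41602  (since 865363202001 − 500·1730726404 = 1)
(930249+41602√500)^2 = 1730726404001 + 77400437796√500
(930249+41602√500)^3 = 3220013013190122249 + 144003359718540806√500
(930249+41602√500)^4 = 5990827771012465337616001 + 267917962749548332043592√500
(930249+41602√500)^5 = 11145923086309929722690704506249 + 498460833859465169310720288010√500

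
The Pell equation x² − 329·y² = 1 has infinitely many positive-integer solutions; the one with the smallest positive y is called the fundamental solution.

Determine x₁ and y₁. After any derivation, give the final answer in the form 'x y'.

√329 = [18; 7,4,2,1,1,4,1,1,2,4,7,36, …], period ℓ=12 (even) → k=11
k=0  a_k=18  p_k/q_k = 18/1
k=1  a_k=7  p_k/q_k = 127/7
…
k=6  a_k=4  p_k/q_k = 13241/730
…
k=8  a_k=1  p_k/q_k = 29366/1619
k=9  a_k=2  p_k/q_k = 74857/4127
k=10  a_k=4  p_k/q_k = 328794/18127
k=11  a_k=7  p_k/q_k = 2376415/131016
→ (2376415, 131016).  Check: 2376415²=5647348252225, 329·131016²=5647348252224, difference 1.

2376415 131016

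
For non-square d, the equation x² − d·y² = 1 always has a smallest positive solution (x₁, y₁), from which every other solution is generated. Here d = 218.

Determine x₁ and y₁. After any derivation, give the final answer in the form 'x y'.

[14; 1,3,3,1,28] for √218; ℓ=5 ⇒ convergent index 9
i=0: a=14 ⇒ p=14, q=1
i=1: a=1 ⇒ p=15, q=1
…
i=3: a=3 ⇒ p=192, q=13
…
i=6: a=1 ⇒ p=7471, q=506
i=7: a=3 ⇒ p=29633, q=2007
i=8: a=3 ⇒ p=96370, q=6527
i=9: a=1 ⇒ p=126003, q=8534
→ (126003, 8534).  Check: 126003²=15876756009, 218·8534²=15876756008, difference 1.

126003 8534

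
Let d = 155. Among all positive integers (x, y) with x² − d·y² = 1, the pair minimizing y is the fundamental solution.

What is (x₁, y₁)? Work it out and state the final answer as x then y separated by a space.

249 20

√155 → a₀=12, period (2,4,2,24); ℓ=4 even so k=3
k=0  a_k=12  p_k/q_k = 12/1
…
k=2  a_k=4  p_k/q_k = 112/9
k=3  a_k=2  p_k/q_k = 249/20
→ (249, 20).  Check: 249²=62001, 155·20²=62000, difference 1.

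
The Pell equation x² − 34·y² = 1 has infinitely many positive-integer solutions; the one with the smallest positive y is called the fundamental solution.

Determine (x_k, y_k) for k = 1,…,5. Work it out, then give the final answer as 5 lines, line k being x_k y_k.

35 6
2449 420
171395 29394
11995201 2057160
839492675 143971806

[5; 1,4,1,10] for √34; ℓ=4 ⇒ convergent index 3
k=0  a_k=5  p_k/q_k = 5/1
…
k=2  a_k=4  p_k/q_k = 29/5
k=3  a_k=1  p_k/q_k = 35/6
(x₁, y₁) = (35, 6);  35² − 34·6² = 1 ✓
(35+6√34)^2 = 2449 + 420√34
(35+6√34)^3 = 171395 + 29394√34
(35+6√34)^4 = 11995201 + 2057160√34
(35+6√34)^5 = 839492675 + 143971806√34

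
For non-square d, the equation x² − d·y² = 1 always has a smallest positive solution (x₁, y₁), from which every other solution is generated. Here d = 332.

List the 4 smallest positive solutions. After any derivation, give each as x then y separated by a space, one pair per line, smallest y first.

13447 738
361643617 19847772
9726043422151 533785979430
261572211433685377 14355640110942648

√332 → a₀=18, period (4,1,1,8,1,1,4,36); ℓ=8 even so k=7
k=0  a_k=18  p_k/q_k = 18/1
k=1  a_k=4  p_k/q_k = 73/4
…
k=3  a_k=1  p_k/q_k = 164/9
k=4  a_k=8  p_k/q_k = 1403/77
…
k=6  a_k=1  p_k/q_k = 2970/163
k=7  a_k=4  p_k/q_k = 13447/738
(x₁, y₁) = (13447, 738);  13447² − 332·738² = 1 ✓
n=2: (13447,738)∘(13447,738) = (13447·13447+332·738·738, 13447·738+738·13447) = (361643617,19847772)
n=3: (361643617,19847772)∘(13447,738) = (13447·361643617+332·738·19847772, 13447·19847772+738·361643617) = (9726043422151,533785979430)
n=4: (9726043422151,533785979430)∘(13447,738) = (13447·9726043422151+332·738·533785979430, 13447·533785979430+738·9726043422151) = (261572211433685377,14355640110942648)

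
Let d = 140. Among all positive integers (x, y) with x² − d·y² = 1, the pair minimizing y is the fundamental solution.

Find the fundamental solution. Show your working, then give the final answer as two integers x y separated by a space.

71 6

√140 = [11; 1,4,1,22, …], period ℓ=4 (even) → k=3
a_0=11:  p_0=11·1+0=11,  q_0=11·0+1=1
a_1=1:  p_1=1·11+1=12,  q_1=1·1+0=1
a_2=4:  p_2=4·12+11=59,  q_2=4·1+1=5
a_3=1:  p_3=1·59+12=71,  q_3=1·5+1=6
→ (71, 6).  Check: 71²=5041, 140·6²=5040, difference 1.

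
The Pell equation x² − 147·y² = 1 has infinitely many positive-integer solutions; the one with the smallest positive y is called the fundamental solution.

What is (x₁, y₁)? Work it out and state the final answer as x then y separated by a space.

d=147: √d = [12; 8,24] (ℓ=2, even), read p_1/q_1
i=0: a=12 ⇒ p=12, q=1
i=1: a=8 ⇒ p=97, q=8
fundamental: x₁=97, y₁=8  (since 9409 − 147·64 = 1)

97 8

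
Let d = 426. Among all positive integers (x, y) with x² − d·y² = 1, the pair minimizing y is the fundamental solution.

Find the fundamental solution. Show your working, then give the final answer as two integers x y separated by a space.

88751 4300

√426 → a₀=20, period (1,1,1,3,2,6,2,3,1,1,1,40); ℓ=12 even so k=11
a_0=20:  p_0=20·1+0=20,  q_0=20·0+1=1
a_1=1:  p_1=1·20+1=21,  q_1=1·1+0=1
…
a_6=6:  p_6=6·516+227=3323,  q_6=6·25+11=161
a_7=2:  p_7=2·3323+516=7162,  q_7=2·161+25=347
…
a_10=1:  p_10=1·31971+24809=56780,  q_10=1·1549+1202=2751
a_11=1:  p_11=1·56780+31971=88751,  q_11=1·2751+1549=4300
fundamental: x₁=88751, y₁=4300  (since 7876740001 − 426·18490000 = 1)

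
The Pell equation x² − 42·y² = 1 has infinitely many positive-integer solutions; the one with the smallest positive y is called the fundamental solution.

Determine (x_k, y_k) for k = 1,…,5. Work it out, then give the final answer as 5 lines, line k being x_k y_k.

13 2
337 52
8749 1350
227137 35048
5896813 909898

√42 = [6; 2,12, …], period ℓ=2 (even) → k=1
a_0=6:  p_0=6·1+0=6,  q_0=6·0+1=1
a_1=2:  p_1=2·6+1=13,  q_1=2·1+0=2
(x₁, y₁) = (13, 2);  13² − 42·2² = 1 ✓
n=2: (13,2)∘(13,2) = (13·13+42·2·2, 13·2+2·13) = (337,52)
n=3: (337,52)∘(13,2) = (13·337+42·2·52, 13·52+2·337) = (8749,1350)
n=4: (8749,1350)∘(13,2) = (13·8749+42·2·1350, 13·1350+2·8749) = (227137,35048)
n=5: (227137,35048)∘(13,2) = (13·227137+42·2·35048, 13·35048+2·227137) = (5896813,909898)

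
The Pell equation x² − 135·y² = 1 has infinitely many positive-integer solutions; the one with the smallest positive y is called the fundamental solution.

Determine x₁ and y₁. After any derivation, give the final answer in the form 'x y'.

d=135: √d = [11; 1,1,1,1,1,1,1,22] (ℓ=8, even), read p_7/q_7
k=0  a_k=11  p_k/q_k = 11/1
k=1  a_k=1  p_k/q_k = 12/1
…
k=3  a_k=1  p_k/q_k = 35/3
k=4  a_k=1  p_k/q_k = 58/5
k=5  a_k=1  p_k/q_k = 93/8
k=6  a_k=1  p_k/q_k = 151/13
k=7  a_k=1  p_k/q_k = 244/21
→ (244, 21).  Check: 244²=59536, 135·21²=59535, difference 1.

244 21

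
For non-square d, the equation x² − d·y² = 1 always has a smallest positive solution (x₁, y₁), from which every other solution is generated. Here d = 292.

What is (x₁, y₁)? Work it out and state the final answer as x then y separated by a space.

[17; 11,2,1,3,8,3,1,2,11,34] for √292; ℓ=10 ⇒ convergent index 9
k=0  a_k=17  p_k/q_k = 17/1
…
k=8  a_k=2  p_k/q_k = 200767/11749
k=9  a_k=11  p_k/q_k = 2281249/133500
(x₁, y₁) = (2281249, 133500);  2281249² − 292·133500² = 1 ✓

2281249 133500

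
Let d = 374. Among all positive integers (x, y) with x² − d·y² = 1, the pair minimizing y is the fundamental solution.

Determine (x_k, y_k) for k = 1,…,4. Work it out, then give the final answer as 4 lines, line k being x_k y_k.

√374 = [19; 2,1,18,1,2,38, …], period ℓ=6 (even) → k=5
step 0: (19, 1)  from 19·(1,0) + (0,1)
…
step 2: (58, 3)  from 1·(39,2) + (19,1)
step 3: (1083, 56)  from 18·(58,3) + (39,2)
step 4: (1141, 59)  from 1·(1083,56) + (58,3)
step 5: (3365, 174)  from 2·(1141,59) + (1083,56)
fundamental: x₁=3365, y₁=174  (since 11323225 − 374·30276 = 1)
n=2: (3365,174)∘(3365,174) = (3365·3365+374·174·174, 3365·174+174·3365) = (22646449,1171020)
n=3: (22646449,1171020)∘(3365,174) = (3365·22646449+374·174·1171020, 3365·1171020+174·22646449) = (152410598405,7880964426)
n=4: (152410598405,7880964426)∘(3365,174) = (3365·152410598405+374·174·7880964426, 3365·7880964426+174·152410598405) = (1025723304619201,53038889415960)

3365 174
22646449 1171020
152410598405 7880964426
1025723304619201 53038889415960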